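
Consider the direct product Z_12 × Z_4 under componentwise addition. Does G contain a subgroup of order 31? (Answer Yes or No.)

31 does not divide |G| = 48, so by Lagrange no subgroup of order 31 exists.

No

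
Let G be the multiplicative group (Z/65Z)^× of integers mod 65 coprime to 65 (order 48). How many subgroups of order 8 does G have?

|G| = 48 and 8 | 48, so subgroups of order 8 are possible by Lagrange.
The subgroups of order 8 are: {1, 12, 14, 27, 38, 51, 53, 64}; {1, 8, 14, 18, 47, 51, 57, 64}; {1, 14, 21, 31, 34, 44, 51, 64}.
So G has 3 subgroups of order 8.

3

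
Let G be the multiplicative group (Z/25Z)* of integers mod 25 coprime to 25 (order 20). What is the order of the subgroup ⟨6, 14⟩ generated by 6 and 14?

10

|⟨6⟩| = 5 and |⟨14⟩| = 10, so |H| is a multiple of lcm(5, 10) = 10 and divides |G| = 20.
Closing under the operation: H = {1, 4, 6, 9, 11, 14, 16, 19, 21, 24}, so |H| = 10.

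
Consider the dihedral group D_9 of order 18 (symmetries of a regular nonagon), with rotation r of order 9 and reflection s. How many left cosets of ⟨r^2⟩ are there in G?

2

|⟨r^2⟩| = 9 and |G| = 18.
By Lagrange, [G : H] = |G|/|H| = 18/9 = 2.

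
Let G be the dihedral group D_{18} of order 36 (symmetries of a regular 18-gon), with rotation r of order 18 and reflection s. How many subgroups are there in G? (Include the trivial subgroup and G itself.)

45

|G| = 36, so by Lagrange every subgroup order divides 36. Divisors: 1, 2, 3, 4, 6, 9, 12, 18, 36.
Subgroups by order — order 1: 1; order 2: 19; order 3: 1; order 4: 9; order 6: 7; order 9: 1; order 12: 3; order 18: 3; order 36: 1.
Total: 1 + 19 + 1 + 9 + 7 + 1 + 3 + 3 + 1 = 45.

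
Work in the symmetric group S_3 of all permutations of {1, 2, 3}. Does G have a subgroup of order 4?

No

4 does not divide |G| = 6, so by Lagrange no subgroup of order 4 exists.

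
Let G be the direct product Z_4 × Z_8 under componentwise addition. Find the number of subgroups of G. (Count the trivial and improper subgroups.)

22

|G| = 32, so by Lagrange every subgroup order divides 32. Divisors: 1, 2, 4, 8, 16, 32.
Subgroups by order — order 1: 1; order 2: 3; order 4: 7; order 8: 7; order 16: 3; order 32: 1.
Total: 1 + 3 + 7 + 7 + 3 + 1 = 22.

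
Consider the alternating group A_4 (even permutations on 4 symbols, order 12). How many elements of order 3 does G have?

The elements of order 3 are: (2 3 4), (2 4 3), (1 2 3), (1 2 4), (1 3 2), (1 3 4), (1 4 2), (1 4 3).
That's 8.

8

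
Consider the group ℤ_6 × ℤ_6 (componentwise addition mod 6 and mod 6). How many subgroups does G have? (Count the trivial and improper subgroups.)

30

|G| = 36, so by Lagrange every subgroup order divides 36. Divisors: 1, 2, 3, 4, 6, 9, 12, 18, 36.
Subgroups by order — order 1: 1; order 2: 3; order 3: 4; order 4: 1; order 6: 12; order 9: 1; order 12: 4; order 18: 3; order 36: 1.
Total: 1 + 3 + 4 + 1 + 12 + 1 + 4 + 3 + 1 = 30.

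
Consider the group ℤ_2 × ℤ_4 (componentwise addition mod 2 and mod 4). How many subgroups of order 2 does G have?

|G| = 8 and 2 | 8, so subgroups of order 2 are possible by Lagrange.
The subgroups of order 2 are: {(0,0), (0,2)}; {(0,0), (1,0)}; {(0,0), (1,2)}.
So G has 3 subgroups of order 2.

3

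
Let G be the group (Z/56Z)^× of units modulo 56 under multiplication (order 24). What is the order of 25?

Compute successive powers of 25 mod 56: 25, 9, 1; 25^3 ≡ 1 (mod 56).
So |⟨25⟩| = 3.

3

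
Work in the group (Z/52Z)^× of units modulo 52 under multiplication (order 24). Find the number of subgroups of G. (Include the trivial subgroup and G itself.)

|G| = 24, so by Lagrange every subgroup order divides 24. Divisors: 1, 2, 3, 4, 6, 8, 12, 24.
Subgroups by order — order 1: 1; order 2: 3; order 3: 1; order 4: 3; order 6: 3; order 8: 1; order 12: 3; order 24: 1.
Total: 1 + 3 + 1 + 3 + 3 + 1 + 3 + 1 = 16.

16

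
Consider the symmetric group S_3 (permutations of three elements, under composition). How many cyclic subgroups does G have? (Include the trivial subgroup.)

5

Each element a generates a cyclic subgroup ⟨a⟩; distinct elements may generate the same one (a cyclic group of order d has φ(d) generators).
Cyclic subgroups by order — order 1: 1; order 2: 3; order 3: 1.
Total: 5.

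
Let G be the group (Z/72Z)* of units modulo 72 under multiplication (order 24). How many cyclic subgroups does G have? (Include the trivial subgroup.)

16

Each element a generates a cyclic subgroup ⟨a⟩; distinct elements may generate the same one (a cyclic group of order d has φ(d) generators).
Cyclic subgroups by order — order 1: 1; order 2: 7; order 3: 1; order 6: 7.
Total: 16.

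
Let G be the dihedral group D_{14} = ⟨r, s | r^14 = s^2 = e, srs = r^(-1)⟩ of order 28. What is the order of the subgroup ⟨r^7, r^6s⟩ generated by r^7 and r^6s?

4

|⟨r^7⟩| = 2 and |⟨r^6s⟩| = 2, so |H| is a multiple of lcm(2, 2) = 2 and divides |G| = 28.
Closing under the operation: H = {e, r^7, r^6s, r^13s}, so |H| = 4.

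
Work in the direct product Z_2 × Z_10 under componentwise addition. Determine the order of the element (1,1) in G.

10

The order of (1,1) in Z_2 × Z_10 is lcm(ord(1) in Z_2, ord(1) in Z_10).
ord(1) = 2 and ord(1) = 10, so |⟨(1,1)⟩| = lcm(2, 10) = 10.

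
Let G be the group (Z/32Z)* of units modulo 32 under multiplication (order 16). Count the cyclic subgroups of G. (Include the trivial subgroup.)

8

A cyclic subgroup of order d is generated by each of its φ(d) elements of order d, so the cyclic subgroups of order d number (#elements of order d)/φ(d).
Cyclic subgroups by order — order 1: 1; order 2: 3; order 4: 2; order 8: 2.
Total: 8.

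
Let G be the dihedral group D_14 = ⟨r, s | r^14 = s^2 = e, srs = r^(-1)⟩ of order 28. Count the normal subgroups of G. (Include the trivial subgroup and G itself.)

G has 28 subgroups. Checking conjugation-invariance by order — order 1: 1/1 normal; order 2: 1/15 normal; order 4: 0/7 normal; order 7: 1/1 normal; order 14: 3/3 normal; order 28: 1/1 normal.
Total normal subgroups: 7.

7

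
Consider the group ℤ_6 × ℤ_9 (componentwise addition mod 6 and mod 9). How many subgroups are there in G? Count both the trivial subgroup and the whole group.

20

|G| = 54, so by Lagrange every subgroup order divides 54. Divisors: 1, 2, 3, 6, 9, 18, 27, 54.
Subgroups by order — order 1: 1; order 2: 1; order 3: 4; order 6: 4; order 9: 4; order 18: 4; order 27: 1; order 54: 1.
Total: 1 + 1 + 4 + 4 + 4 + 4 + 1 + 1 = 20.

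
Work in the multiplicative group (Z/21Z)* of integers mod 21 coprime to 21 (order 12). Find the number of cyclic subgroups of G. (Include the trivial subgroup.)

8

Each element a generates a cyclic subgroup ⟨a⟩; distinct elements may generate the same one (a cyclic group of order d has φ(d) generators).
Cyclic subgroups by order — order 1: 1; order 2: 3; order 3: 1; order 6: 3.
Total: 8.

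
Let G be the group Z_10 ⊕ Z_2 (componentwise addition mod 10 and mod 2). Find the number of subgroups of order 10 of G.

|G| = 20 and 10 | 20, so subgroups of order 10 are possible by Lagrange.
The subgroups of order 10 are: {(0,0), (0,1), (2,0), (2,1), (4,0), (4,1), (6,0), (6,1), (8,0), (8,1)}; {(0,0), (1,0), (2,0), (3,0), (4,0), (5,0), (6,0), (7,0), (8,0), (9,0)}; {(0,0), (1,1), (2,0), (3,1), (4,0), (5,1), (6,0), (7,1), (8,0), (9,1)}.
So G has 3 subgroups of order 10.

3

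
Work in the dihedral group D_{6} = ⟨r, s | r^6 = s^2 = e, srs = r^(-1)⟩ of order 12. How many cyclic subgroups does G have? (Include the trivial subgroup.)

A cyclic subgroup of order d is generated by each of its φ(d) elements of order d, so the cyclic subgroups of order d number (#elements of order d)/φ(d).
Cyclic subgroups by order — order 1: 1; order 2: 7; order 3: 1; order 6: 1.
Total: 10.

10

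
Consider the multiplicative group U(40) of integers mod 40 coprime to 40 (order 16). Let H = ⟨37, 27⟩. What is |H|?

|⟨37⟩| = 4 and |⟨27⟩| = 4, so |H| is a multiple of lcm(4, 4) = 4 and divides |G| = 16.
Closing under the operation: H = {1, 3, 9, 13, 27, 31, 37, 39}, so |H| = 8.

8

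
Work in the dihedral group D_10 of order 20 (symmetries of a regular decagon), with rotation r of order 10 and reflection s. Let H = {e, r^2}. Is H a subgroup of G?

r^2 ∈ H but its inverse r^8 ∉ H, so H is not a subgroup.

No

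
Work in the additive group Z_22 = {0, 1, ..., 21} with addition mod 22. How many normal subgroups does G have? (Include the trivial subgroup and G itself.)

G is abelian, so every subgroup is normal.
G has 4 subgroups in total, hence 4 normal subgroups.

4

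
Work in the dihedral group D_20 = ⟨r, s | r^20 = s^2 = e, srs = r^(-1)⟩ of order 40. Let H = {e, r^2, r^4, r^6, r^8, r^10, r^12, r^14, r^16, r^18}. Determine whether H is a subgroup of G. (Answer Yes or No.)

|H| = 10 divides |G| = 40, consistent with Lagrange.
H contains the identity, every element's inverse is in H, and H is closed under ·: it is a subgroup.
In fact H = ⟨r^18⟩.

Yes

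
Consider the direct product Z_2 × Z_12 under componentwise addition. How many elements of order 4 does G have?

4

An element (a,b) has order lcm(ord(a), ord(b)); count pairs with lcm equal to 4.
Enumerating gives 4 such elements.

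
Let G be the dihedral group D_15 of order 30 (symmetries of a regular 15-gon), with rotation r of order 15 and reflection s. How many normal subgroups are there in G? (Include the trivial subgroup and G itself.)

G has 28 subgroups. Checking conjugation-invariance by order — order 1: 1/1 normal; order 2: 0/15 normal; order 3: 1/1 normal; order 5: 1/1 normal; order 6: 0/5 normal; order 10: 0/3 normal; order 15: 1/1 normal; order 30: 1/1 normal.
Total normal subgroups: 5.

5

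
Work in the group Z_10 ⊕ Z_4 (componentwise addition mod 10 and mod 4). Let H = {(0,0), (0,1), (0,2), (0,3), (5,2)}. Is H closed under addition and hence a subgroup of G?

Closure fails: (0,1) + (5,2) = (5,3) ∉ H. So H is not a subgroup.

No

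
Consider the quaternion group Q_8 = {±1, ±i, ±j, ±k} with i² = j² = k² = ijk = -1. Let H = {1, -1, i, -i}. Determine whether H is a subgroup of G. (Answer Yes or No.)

|H| = 4 divides |G| = 8, consistent with Lagrange.
H contains the identity, every element's inverse is in H, and H is closed under ·: it is a subgroup.
In fact H = ⟨-i⟩.

Yes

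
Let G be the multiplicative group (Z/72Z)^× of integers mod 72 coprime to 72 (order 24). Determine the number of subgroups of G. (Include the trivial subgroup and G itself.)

32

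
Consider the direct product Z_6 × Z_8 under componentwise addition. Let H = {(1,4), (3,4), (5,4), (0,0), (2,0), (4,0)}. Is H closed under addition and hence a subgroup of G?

Yes

|H| = 6 divides |G| = 48, consistent with Lagrange.
H contains the identity, every element's inverse is in H, and H is closed under +: it is a subgroup.
In fact H = ⟨(5,4)⟩.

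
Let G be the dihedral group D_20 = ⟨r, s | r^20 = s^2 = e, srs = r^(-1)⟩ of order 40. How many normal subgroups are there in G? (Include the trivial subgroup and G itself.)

9

G has 48 subgroups. Checking conjugation-invariance by order — order 1: 1/1 normal; order 2: 1/21 normal; order 4: 1/11 normal; order 5: 1/1 normal; order 8: 0/5 normal; order 10: 1/5 normal; order 20: 3/3 normal; order 40: 1/1 normal.
Total normal subgroups: 9.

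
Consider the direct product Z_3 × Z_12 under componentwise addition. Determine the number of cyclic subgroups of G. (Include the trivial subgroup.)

15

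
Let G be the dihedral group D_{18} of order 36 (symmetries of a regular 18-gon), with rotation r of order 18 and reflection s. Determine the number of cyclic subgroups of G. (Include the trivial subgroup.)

Group the elements of G by the cyclic subgroup they generate; each cyclic subgroup of order d accounts for φ(d) elements.
Cyclic subgroups by order — order 1: 1; order 2: 19; order 3: 1; order 6: 1; order 9: 1; order 18: 1.
Total: 24.

24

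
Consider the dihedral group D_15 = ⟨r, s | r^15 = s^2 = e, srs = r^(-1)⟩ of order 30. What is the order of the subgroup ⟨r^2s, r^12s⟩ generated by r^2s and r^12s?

|⟨r^2s⟩| = 2 and |⟨r^12s⟩| = 2, so |H| is a multiple of lcm(2, 2) = 2 and divides |G| = 30.
Closing under the operation: H = {e, r^5, r^10, r^2s, r^7s, r^12s}, so |H| = 6.

6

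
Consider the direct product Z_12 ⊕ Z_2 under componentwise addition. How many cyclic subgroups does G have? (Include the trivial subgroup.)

Group the elements of G by the cyclic subgroup they generate; each cyclic subgroup of order d accounts for φ(d) elements.
Cyclic subgroups by order — order 1: 1; order 2: 3; order 3: 1; order 4: 2; order 6: 3; order 12: 2.
Total: 12.

12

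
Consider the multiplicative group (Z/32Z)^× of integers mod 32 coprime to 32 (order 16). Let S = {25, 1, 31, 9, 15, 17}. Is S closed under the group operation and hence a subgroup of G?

No

|S| = 6 does not divide |G| = 16, so by Lagrange S is not a subgroup.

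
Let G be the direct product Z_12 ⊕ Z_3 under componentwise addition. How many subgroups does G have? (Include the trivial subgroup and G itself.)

|G| = 36, so by Lagrange every subgroup order divides 36. Divisors: 1, 2, 3, 4, 6, 9, 12, 18, 36.
Subgroups by order — order 1: 1; order 2: 1; order 3: 4; order 4: 1; order 6: 4; order 9: 1; order 12: 4; order 18: 1; order 36: 1.
Total: 1 + 1 + 4 + 1 + 4 + 1 + 4 + 1 + 1 = 18.

18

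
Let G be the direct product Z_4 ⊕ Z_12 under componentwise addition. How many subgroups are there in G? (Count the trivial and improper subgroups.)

30

|G| = 48, so by Lagrange every subgroup order divides 48. Divisors: 1, 2, 3, 4, 6, 8, 12, 16, 24, 48.
Subgroups by order — order 1: 1; order 2: 3; order 3: 1; order 4: 7; order 6: 3; order 8: 3; order 12: 7; order 16: 1; order 24: 3; order 48: 1.
Total: 1 + 3 + 1 + 7 + 3 + 3 + 7 + 1 + 3 + 1 = 30.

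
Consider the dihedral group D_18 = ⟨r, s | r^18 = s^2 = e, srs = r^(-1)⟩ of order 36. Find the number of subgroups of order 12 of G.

3

|G| = 36 and 12 | 36, so subgroups of order 12 are possible by Lagrange.
The subgroups of order 12 are: {e, r^3, r^6, r^9, r^12, r^15, rs, r^4s, r^7s, r^10s, r^13s, r^16s}; {e, r^3, r^6, r^9, r^12, r^15, r^2s, r^5s, r^8s, r^11s, r^14s, r^17s}; {e, r^3, r^6, r^9, r^12, r^15, s, r^3s, r^6s, r^9s, r^12s, r^15s}.
So G has 3 subgroups of order 12.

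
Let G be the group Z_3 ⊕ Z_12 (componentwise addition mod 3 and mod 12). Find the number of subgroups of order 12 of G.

|G| = 36 and 12 | 36, so subgroups of order 12 are possible by Lagrange.
The subgroups of order 12 are: {(0,0), (0,1), (0,2), (0,3), (0,4), (0,5), (0,6), (0,7), (0,8), (0,9), (0,10), (0,11)}; {(0,0), (0,3), (0,6), (0,9), (1,0), (1,3), (1,6), (1,9), (2,0), (2,3), (2,6), (2,9)}; {(0,0), (0,3), (0,6), (0,9), (1,1), (1,4), (1,7), (1,10), (2,2), (2,5), (2,8), (2,11)}; {(0,0), (0,3), (0,6), (0,9), (1,2), (1,5), (1,8), (1,11), (2,1), (2,4), (2,7), (2,10)}.
So G has 4 subgroups of order 12.

4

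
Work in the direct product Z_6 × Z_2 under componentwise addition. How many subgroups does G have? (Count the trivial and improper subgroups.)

10

|G| = 12, so by Lagrange every subgroup order divides 12. Divisors: 1, 2, 3, 4, 6, 12.
Subgroups by order — order 1: 1; order 2: 3; order 3: 1; order 4: 1; order 6: 3; order 12: 1.
Total: 1 + 3 + 1 + 1 + 3 + 1 = 10.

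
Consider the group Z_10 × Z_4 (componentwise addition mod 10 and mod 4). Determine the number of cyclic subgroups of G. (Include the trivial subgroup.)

Group the elements of G by the cyclic subgroup they generate; each cyclic subgroup of order d accounts for φ(d) elements.
Cyclic subgroups by order — order 1: 1; order 2: 3; order 4: 2; order 5: 1; order 10: 3; order 20: 2.
Total: 12.

12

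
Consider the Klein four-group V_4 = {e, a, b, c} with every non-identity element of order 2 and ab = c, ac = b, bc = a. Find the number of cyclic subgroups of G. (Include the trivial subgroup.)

4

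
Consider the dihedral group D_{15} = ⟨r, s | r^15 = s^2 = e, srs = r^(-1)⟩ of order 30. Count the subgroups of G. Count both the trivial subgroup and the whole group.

|G| = 30, so by Lagrange every subgroup order divides 30. Divisors: 1, 2, 3, 5, 6, 10, 15, 30.
Subgroups by order — order 1: 1; order 2: 15; order 3: 1; order 5: 1; order 6: 5; order 10: 3; order 15: 1; order 30: 1.
Total: 1 + 15 + 1 + 1 + 5 + 3 + 1 + 1 = 28.

28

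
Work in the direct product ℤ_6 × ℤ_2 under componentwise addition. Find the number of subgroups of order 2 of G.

3

|G| = 12 and 2 | 12, so subgroups of order 2 are possible by Lagrange.
The subgroups of order 2 are: {(0,0), (0,1)}; {(0,0), (3,0)}; {(0,0), (3,1)}.
So G has 3 subgroups of order 2.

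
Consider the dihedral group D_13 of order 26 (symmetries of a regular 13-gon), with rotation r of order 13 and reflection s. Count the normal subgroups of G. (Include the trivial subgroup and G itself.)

3

G has 16 subgroups. Checking conjugation-invariance by order — order 1: 1/1 normal; order 2: 0/13 normal; order 13: 1/1 normal; order 26: 1/1 normal.
Total normal subgroups: 3.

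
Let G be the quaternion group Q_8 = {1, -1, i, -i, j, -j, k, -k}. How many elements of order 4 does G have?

6

The elements of order 4 are: i, -i, j, -j, k, -k.
That's 6.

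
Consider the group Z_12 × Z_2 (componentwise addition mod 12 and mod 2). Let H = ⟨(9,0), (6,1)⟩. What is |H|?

8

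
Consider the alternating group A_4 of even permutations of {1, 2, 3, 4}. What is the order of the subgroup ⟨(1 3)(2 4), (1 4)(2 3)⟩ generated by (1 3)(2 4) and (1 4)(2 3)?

4

|⟨(1 3)(2 4)⟩| = 2 and |⟨(1 4)(2 3)⟩| = 2, so |H| is a multiple of lcm(2, 2) = 2 and divides |G| = 12.
Closing under the operation: H = {e, (1 2)(3 4), (1 3)(2 4), (1 4)(2 3)}, so |H| = 4.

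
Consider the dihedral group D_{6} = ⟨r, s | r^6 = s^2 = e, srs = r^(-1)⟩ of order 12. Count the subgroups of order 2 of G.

7

|G| = 12 and 2 | 12, so subgroups of order 2 are possible by Lagrange.
The subgroups of order 2 are: {e, r^2s}; {e, r^3}; {e, r^3s}; {e, r^4s}; … (7 in all).
So G has 7 subgroups of order 2.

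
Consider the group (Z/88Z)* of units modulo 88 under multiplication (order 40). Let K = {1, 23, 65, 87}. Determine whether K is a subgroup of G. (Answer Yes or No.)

Yes

|K| = 4 divides |G| = 40, consistent with Lagrange.
K contains the identity, every element's inverse is in K, and K is closed under ·: it is a subgroup.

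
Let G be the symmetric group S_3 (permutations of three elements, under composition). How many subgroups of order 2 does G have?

3

|G| = 6 and 2 | 6, so subgroups of order 2 are possible by Lagrange.
The subgroups of order 2 are: {e, (1 2)}; {e, (1 3)}; {e, (2 3)}.
So G has 3 subgroups of order 2.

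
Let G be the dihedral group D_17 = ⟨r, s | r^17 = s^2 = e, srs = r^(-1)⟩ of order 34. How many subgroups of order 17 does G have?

|G| = 34 and 17 | 34, so subgroups of order 17 are possible by Lagrange.
The subgroups of order 17 are: {e, r, r^2, r^3, r^4, r^5, r^6, r^7, r^8, r^9, r^10, r^11, r^12, r^13, r^14, r^15, r^16}.
So G has 1 subgroup of order 17.

1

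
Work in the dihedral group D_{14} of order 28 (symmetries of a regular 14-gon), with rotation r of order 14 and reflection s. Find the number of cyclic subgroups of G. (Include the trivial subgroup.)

18

Group the elements of G by the cyclic subgroup they generate; each cyclic subgroup of order d accounts for φ(d) elements.
Cyclic subgroups by order — order 1: 1; order 2: 15; order 7: 1; order 14: 1.
Total: 18.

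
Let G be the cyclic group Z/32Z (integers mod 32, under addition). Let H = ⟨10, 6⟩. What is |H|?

16

|⟨10⟩| = 16 and |⟨6⟩| = 16, so |H| is a multiple of lcm(16, 16) = 16 and divides |G| = 32.
Closing under the operation: H = {0, 2, 4, 6, 8, 10, 12, 14, 16, 18, 20, 22, 24, 26, 28, 30}, so |H| = 16.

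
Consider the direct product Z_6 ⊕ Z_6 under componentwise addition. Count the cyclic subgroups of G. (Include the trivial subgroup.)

20

Group the elements of G by the cyclic subgroup they generate; each cyclic subgroup of order d accounts for φ(d) elements.
Cyclic subgroups by order — order 1: 1; order 2: 3; order 3: 4; order 6: 12.
Total: 20.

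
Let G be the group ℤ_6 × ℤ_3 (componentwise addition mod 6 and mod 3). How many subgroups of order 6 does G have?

|G| = 18 and 6 | 18, so subgroups of order 6 are possible by Lagrange.
The subgroups of order 6 are: {(0,0), (0,1), (0,2), (3,0), (3,1), (3,2)}; {(0,0), (1,0), (2,0), (3,0), (4,0), (5,0)}; {(0,0), (1,1), (2,2), (3,0), (4,1), (5,2)}; {(0,0), (1,2), (2,1), (3,0), (4,2), (5,1)}.
So G has 4 subgroups of order 6.

4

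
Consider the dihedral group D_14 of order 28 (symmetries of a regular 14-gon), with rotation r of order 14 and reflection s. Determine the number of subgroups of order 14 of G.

3

|G| = 28 and 14 | 28, so subgroups of order 14 are possible by Lagrange.
The subgroups of order 14 are: {e, r, r^2, r^3, r^4, r^5, r^6, r^7, r^8, r^9, r^10, r^11, r^12, r^13}; {e, r^2, r^4, r^6, r^8, r^10, r^12, s, r^2s, r^4s, r^6s, r^8s, r^10s, r^12s}; {e, r^2, r^4, r^6, r^8, r^10, r^12, rs, r^3s, r^5s, r^7s, r^9s, r^11s, r^13s}.
So G has 3 subgroups of order 14.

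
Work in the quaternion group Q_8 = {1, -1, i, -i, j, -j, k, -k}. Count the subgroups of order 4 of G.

|G| = 8 and 4 | 8, so subgroups of order 4 are possible by Lagrange.
The subgroups of order 4 are: {1, -1, i, -i}; {1, -1, j, -j}; {1, -1, k, -k}.
So G has 3 subgroups of order 4.

3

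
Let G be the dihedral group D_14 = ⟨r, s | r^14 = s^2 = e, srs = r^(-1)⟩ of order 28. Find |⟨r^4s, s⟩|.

|⟨r^4s⟩| = 2 and |⟨s⟩| = 2, so |H| is a multiple of lcm(2, 2) = 2 and divides |G| = 28.
Closing under the operation: H = {e, r^2, r^4, r^6, r^8, r^10, r^12, s, r^2s, r^4s, r^6s, r^8s, r^10s, r^12s}, so |H| = 14.

14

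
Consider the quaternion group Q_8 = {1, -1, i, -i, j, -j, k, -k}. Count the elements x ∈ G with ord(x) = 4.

The elements of order 4 are: i, -i, j, -j, k, -k.
That's 6.

6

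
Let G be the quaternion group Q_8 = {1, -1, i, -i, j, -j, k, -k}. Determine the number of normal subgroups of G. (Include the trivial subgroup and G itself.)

G has 6 subgroups. Checking conjugation-invariance by order — order 1: 1/1 normal; order 2: 1/1 normal; order 4: 3/3 normal; order 8: 1/1 normal.
Total normal subgroups: 6.

6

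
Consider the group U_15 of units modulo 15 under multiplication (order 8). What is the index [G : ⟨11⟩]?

|⟨11⟩| = 2 and |G| = 8.
By Lagrange, [G : H] = |G|/|H| = 8/2 = 4.

4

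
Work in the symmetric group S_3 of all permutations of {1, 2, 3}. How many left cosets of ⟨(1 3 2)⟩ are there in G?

2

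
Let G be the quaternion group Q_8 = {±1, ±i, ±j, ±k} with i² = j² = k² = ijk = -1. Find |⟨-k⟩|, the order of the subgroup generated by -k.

4

Computing powers of -k: the smallest k with (-k)^k = e is k = 4.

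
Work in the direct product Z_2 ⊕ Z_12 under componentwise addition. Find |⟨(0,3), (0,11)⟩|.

|⟨(0,3)⟩| = 4 and |⟨(0,11)⟩| = 12, so |H| is a multiple of lcm(4, 12) = 12 and divides |G| = 24.
Closing under the operation: H = {(0,0), (0,1), (0,2), (0,3), (0,4), (0,5), (0,6), (0,7), (0,8), (0,9), (0,10), (0,11)}, so |H| = 12.

12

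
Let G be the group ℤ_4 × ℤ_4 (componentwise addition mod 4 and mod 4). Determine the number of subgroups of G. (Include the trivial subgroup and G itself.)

|G| = 16, so by Lagrange every subgroup order divides 16. Divisors: 1, 2, 4, 8, 16.
Subgroups by order — order 1: 1; order 2: 3; order 4: 7; order 8: 3; order 16: 1.
Total: 1 + 3 + 7 + 3 + 1 = 15.

15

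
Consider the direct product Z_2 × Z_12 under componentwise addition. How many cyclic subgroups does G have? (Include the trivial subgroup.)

12

Each element a generates a cyclic subgroup ⟨a⟩; distinct elements may generate the same one (a cyclic group of order d has φ(d) generators).
Cyclic subgroups by order — order 1: 1; order 2: 3; order 3: 1; order 4: 2; order 6: 3; order 12: 2.
Total: 12.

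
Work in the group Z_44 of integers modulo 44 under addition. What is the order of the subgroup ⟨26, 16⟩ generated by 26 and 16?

|⟨26⟩| = 22 and |⟨16⟩| = 11, so |H| is a multiple of lcm(22, 11) = 22 and divides |G| = 44.
Closing under the operation: H = {0, 2, 4, 6, 8, 10, 12, 14, 16, 18, 20, 22, 24, 26, 28, 30, 32, 34, 36, 38, 40, 42}, so |H| = 22.

22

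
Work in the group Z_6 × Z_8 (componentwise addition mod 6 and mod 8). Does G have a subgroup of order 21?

No

21 does not divide |G| = 48, so by Lagrange no subgroup of order 21 exists.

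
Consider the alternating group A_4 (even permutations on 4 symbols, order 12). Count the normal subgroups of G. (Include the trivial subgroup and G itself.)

3

G has 10 subgroups. Checking conjugation-invariance by order — order 1: 1/1 normal; order 2: 0/3 normal; order 3: 0/4 normal; order 4: 1/1 normal; order 12: 1/1 normal.
Total normal subgroups: 3.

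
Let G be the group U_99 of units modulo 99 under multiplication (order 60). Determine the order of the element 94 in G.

30

Compute successive powers of 94 mod 99: 94, 25, 73, 31, 43, 82, 85, 70, …; 94^30 ≡ 1 (mod 99).
So |⟨94⟩| = 30.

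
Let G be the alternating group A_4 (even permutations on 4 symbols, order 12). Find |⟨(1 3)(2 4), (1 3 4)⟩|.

12

|⟨(1 3)(2 4)⟩| = 2 and |⟨(1 3 4)⟩| = 3, so |H| is a multiple of lcm(2, 3) = 6 and divides |G| = 12.
Closing {(1 3)(2 4), (1 3 4)} under the group operation gives all of G, so |H| = 12.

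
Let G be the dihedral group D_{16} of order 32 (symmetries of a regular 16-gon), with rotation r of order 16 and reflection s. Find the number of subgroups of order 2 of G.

|G| = 32 and 2 | 32, so subgroups of order 2 are possible by Lagrange.
The subgroups of order 2 are: {e, r^10s}; {e, r^11s}; {e, r^12s}; {e, r^13s}; … (17 in all).
So G has 17 subgroups of order 2.

17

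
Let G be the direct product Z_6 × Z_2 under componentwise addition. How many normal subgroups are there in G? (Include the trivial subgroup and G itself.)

10

G is abelian, so every subgroup is normal.
G has 10 subgroups in total, hence 10 normal subgroups.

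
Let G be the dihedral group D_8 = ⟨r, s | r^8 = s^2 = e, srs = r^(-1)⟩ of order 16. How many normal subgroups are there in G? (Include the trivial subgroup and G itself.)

G has 19 subgroups. Checking conjugation-invariance by order — order 1: 1/1 normal; order 2: 1/9 normal; order 4: 1/5 normal; order 8: 3/3 normal; order 16: 1/1 normal.
Total normal subgroups: 7.

7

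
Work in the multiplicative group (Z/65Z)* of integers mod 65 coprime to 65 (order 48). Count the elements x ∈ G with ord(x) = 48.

No element of G has order 48 (even though 48 | 48).

0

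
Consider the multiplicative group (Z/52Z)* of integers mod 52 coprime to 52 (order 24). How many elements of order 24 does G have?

0

No element of G has order 24 (even though 24 | 24).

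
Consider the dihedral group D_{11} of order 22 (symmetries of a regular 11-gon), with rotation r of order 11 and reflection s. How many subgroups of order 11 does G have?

|G| = 22 and 11 | 22, so subgroups of order 11 are possible by Lagrange.
The subgroups of order 11 are: {e, r, r^2, r^3, r^4, r^5, r^6, r^7, r^8, r^9, r^10}.
So G has 1 subgroup of order 11.

1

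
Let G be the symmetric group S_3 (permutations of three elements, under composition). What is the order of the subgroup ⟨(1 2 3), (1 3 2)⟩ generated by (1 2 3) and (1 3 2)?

|⟨(1 2 3)⟩| = 3 and |⟨(1 3 2)⟩| = 3, so |H| is a multiple of lcm(3, 3) = 3 and divides |G| = 6.
Closing under the operation: H = {e, (1 2 3), (1 3 2)}, so |H| = 3.

3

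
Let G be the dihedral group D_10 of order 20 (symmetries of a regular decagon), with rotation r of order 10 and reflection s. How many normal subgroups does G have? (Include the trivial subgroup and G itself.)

G has 22 subgroups. Checking conjugation-invariance by order — order 1: 1/1 normal; order 2: 1/11 normal; order 4: 0/5 normal; order 5: 1/1 normal; order 10: 3/3 normal; order 20: 1/1 normal.
Total normal subgroups: 7.

7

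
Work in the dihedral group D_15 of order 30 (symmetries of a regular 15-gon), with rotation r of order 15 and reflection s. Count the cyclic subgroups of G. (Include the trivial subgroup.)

19

A cyclic subgroup of order d is generated by each of its φ(d) elements of order d, so the cyclic subgroups of order d number (#elements of order d)/φ(d).
Cyclic subgroups by order — order 1: 1; order 2: 15; order 3: 1; order 5: 1; order 15: 1.
Total: 19.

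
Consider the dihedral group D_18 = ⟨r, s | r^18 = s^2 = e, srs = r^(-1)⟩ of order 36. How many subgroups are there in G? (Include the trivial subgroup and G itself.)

|G| = 36, so by Lagrange every subgroup order divides 36. Divisors: 1, 2, 3, 4, 6, 9, 12, 18, 36.
Subgroups by order — order 1: 1; order 2: 19; order 3: 1; order 4: 9; order 6: 7; order 9: 1; order 12: 3; order 18: 3; order 36: 1.
Total: 1 + 19 + 1 + 9 + 7 + 1 + 3 + 3 + 1 = 45.

45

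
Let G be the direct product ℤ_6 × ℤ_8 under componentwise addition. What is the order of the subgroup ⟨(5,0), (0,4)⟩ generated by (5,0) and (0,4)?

12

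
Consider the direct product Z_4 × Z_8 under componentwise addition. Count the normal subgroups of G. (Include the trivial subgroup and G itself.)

G is abelian, so every subgroup is normal.
G has 22 subgroups in total, hence 22 normal subgroups.

22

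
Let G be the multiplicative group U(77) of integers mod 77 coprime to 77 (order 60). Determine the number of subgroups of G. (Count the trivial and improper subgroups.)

20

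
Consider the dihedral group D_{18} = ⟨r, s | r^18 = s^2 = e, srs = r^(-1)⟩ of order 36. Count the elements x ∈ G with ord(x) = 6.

2

The elements of order 6 are: r^3, r^15.
That's 2.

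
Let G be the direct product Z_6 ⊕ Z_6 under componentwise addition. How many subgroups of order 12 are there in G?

|G| = 36 and 12 | 36, so subgroups of order 12 are possible by Lagrange.
The subgroups of order 12 are: {(0,0), (0,1), (0,2), (0,3), (0,4), (0,5), (3,0), (3,1), (3,2), (3,3), (3,4), (3,5)}; {(0,0), (0,3), (1,0), (1,3), (2,0), (2,3), (3,0), (3,3), (4,0), (4,3), (5,0), (5,3)}; {(0,0), (0,3), (1,1), (1,4), (2,2), (2,5), (3,0), (3,3), (4,1), (4,4), (5,2), (5,5)}; {(0,0), (0,3), (1,2), (1,5), (2,1), (2,4), (3,0), (3,3), (4,2), (4,5), (5,1), (5,4)}.
So G has 4 subgroups of order 12.

4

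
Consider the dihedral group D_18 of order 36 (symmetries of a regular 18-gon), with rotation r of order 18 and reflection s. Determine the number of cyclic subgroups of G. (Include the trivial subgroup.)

24

Each element a generates a cyclic subgroup ⟨a⟩; distinct elements may generate the same one (a cyclic group of order d has φ(d) generators).
Cyclic subgroups by order — order 1: 1; order 2: 19; order 3: 1; order 6: 1; order 9: 1; order 18: 1.
Total: 24.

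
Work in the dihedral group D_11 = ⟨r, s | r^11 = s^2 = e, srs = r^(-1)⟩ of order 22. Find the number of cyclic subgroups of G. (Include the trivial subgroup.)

13

Each element a generates a cyclic subgroup ⟨a⟩; distinct elements may generate the same one (a cyclic group of order d has φ(d) generators).
Cyclic subgroups by order — order 1: 1; order 2: 11; order 11: 1.
Total: 13.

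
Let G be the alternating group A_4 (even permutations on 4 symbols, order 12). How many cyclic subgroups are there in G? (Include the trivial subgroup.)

Group the elements of G by the cyclic subgroup they generate; each cyclic subgroup of order d accounts for φ(d) elements.
Cyclic subgroups by order — order 1: 1; order 2: 3; order 3: 4.
Total: 8.

8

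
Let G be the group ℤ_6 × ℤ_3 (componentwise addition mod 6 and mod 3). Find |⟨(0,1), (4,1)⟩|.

|⟨(0,1)⟩| = 3 and |⟨(4,1)⟩| = 3, so |H| is a multiple of lcm(3, 3) = 3 and divides |G| = 18.
Closing under the operation: H = {(0,0), (0,1), (0,2), (2,0), (2,1), (2,2), (4,0), (4,1), (4,2)}, so |H| = 9.

9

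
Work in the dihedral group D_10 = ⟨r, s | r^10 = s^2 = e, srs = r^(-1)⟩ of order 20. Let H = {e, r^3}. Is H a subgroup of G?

No

r^3 ∈ H but its inverse r^7 ∉ H, so H is not a subgroup.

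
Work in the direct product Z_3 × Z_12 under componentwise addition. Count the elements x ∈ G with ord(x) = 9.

An element (a,b) has order lcm(ord(a), ord(b)); count pairs with lcm equal to 9.
Enumerating gives 0 such elements.

0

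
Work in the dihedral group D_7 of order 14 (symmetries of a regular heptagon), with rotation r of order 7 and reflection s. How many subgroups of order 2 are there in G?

7

|G| = 14 and 2 | 14, so subgroups of order 2 are possible by Lagrange.
The subgroups of order 2 are: {e, r^2s}; {e, r^3s}; {e, r^4s}; {e, r^5s}; … (7 in all).
So G has 7 subgroups of order 2.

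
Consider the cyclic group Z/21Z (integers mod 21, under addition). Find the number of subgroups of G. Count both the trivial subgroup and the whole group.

Subgroups of the cyclic group Z/21Z correspond bijectively to divisors of 21.
Divisors of 21: 1, 3, 7, 21.
So Z/21Z has 4 subgroups.

4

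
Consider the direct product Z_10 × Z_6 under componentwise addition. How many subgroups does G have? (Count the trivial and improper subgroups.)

20

|G| = 60, so by Lagrange every subgroup order divides 60. Divisors: 1, 2, 3, 4, 5, 6, 10, 12, 15, 20, 30, 60.
Subgroups by order — order 1: 1; order 2: 3; order 3: 1; order 4: 1; order 5: 1; order 6: 3; order 10: 3; order 12: 1; order 15: 1; order 20: 1; order 30: 3; order 60: 1.
Total: 1 + 3 + 1 + 1 + 1 + 3 + 3 + 1 + 1 + 1 + 3 + 1 = 20.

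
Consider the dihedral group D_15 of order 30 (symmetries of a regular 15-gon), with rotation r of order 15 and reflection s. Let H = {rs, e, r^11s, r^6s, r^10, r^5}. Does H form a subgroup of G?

Yes

|H| = 6 divides |G| = 30, consistent with Lagrange.
H contains the identity, every element's inverse is in H, and H is closed under ·: it is a subgroup.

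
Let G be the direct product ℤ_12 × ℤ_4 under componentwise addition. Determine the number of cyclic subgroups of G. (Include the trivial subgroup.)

Each element a generates a cyclic subgroup ⟨a⟩; distinct elements may generate the same one (a cyclic group of order d has φ(d) generators).
Cyclic subgroups by order — order 1: 1; order 2: 3; order 3: 1; order 4: 6; order 6: 3; order 12: 6.
Total: 20.

20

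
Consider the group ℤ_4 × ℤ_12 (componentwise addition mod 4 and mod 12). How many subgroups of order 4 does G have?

|G| = 48 and 4 | 48, so subgroups of order 4 are possible by Lagrange.
The subgroups of order 4 are: {(0,0), (0,3), (0,6), (0,9)}; {(0,0), (0,6), (2,0), (2,6)}; {(0,0), (0,6), (2,3), (2,9)}; {(0,0), (1,0), (2,0), (3,0)}; … (7 in all).
So G has 7 subgroups of order 4.

7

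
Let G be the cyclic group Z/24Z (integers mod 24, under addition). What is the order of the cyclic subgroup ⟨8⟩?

3

In Z/24Z, the order of an element a is n/gcd(a, n).
gcd(8, 24) = 8, so |⟨8⟩| = 24/8 = 3.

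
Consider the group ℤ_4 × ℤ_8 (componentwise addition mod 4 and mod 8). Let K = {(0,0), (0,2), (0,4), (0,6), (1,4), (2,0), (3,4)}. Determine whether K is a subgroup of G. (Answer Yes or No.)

|K| = 7 does not divide |G| = 32, so by Lagrange K is not a subgroup.

No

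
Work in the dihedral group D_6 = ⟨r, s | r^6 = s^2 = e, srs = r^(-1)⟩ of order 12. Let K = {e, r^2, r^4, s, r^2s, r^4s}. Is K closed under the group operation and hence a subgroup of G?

Yes

|K| = 6 divides |G| = 12, consistent with Lagrange.
K contains the identity, every element's inverse is in K, and K is closed under ·: it is a subgroup.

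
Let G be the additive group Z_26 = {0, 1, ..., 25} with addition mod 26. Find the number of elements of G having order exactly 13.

In a cyclic group of order 26, the number of elements of order d (for d | 26) is φ(d).
φ(13) = 12.

12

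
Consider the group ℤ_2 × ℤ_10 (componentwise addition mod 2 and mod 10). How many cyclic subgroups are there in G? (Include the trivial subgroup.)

Each element a generates a cyclic subgroup ⟨a⟩; distinct elements may generate the same one (a cyclic group of order d has φ(d) generators).
Cyclic subgroups by order — order 1: 1; order 2: 3; order 5: 1; order 10: 3.
Total: 8.

8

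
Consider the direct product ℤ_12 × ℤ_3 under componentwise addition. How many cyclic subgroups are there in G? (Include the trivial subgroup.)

Each element a generates a cyclic subgroup ⟨a⟩; distinct elements may generate the same one (a cyclic group of order d has φ(d) generators).
Cyclic subgroups by order — order 1: 1; order 2: 1; order 3: 4; order 4: 1; order 6: 4; order 12: 4.
Total: 15.

15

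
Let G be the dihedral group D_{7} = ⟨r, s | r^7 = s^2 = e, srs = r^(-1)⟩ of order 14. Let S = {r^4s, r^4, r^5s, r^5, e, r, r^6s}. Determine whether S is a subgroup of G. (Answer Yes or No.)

No

r^4 ∈ S but its inverse r^3 ∉ S, so S is not a subgroup.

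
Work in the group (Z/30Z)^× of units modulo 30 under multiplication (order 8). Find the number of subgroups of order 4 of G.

3

|G| = 8 and 4 | 8, so subgroups of order 4 are possible by Lagrange.
The subgroups of order 4 are: {1, 11, 19, 29}; {1, 7, 13, 19}; {1, 17, 19, 23}.
So G has 3 subgroups of order 4.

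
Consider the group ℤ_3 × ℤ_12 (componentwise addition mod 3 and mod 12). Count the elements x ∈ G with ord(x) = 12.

16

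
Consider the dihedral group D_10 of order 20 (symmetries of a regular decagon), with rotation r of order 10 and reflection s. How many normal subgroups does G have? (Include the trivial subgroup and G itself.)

G has 22 subgroups. Checking conjugation-invariance by order — order 1: 1/1 normal; order 2: 1/11 normal; order 4: 0/5 normal; order 5: 1/1 normal; order 10: 3/3 normal; order 20: 1/1 normal.
Total normal subgroups: 7.

7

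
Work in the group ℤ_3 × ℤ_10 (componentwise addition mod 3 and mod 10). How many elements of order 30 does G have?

An element (a,b) has order lcm(ord(a), ord(b)); count pairs with lcm equal to 30.
Enumerating gives 8 such elements.

8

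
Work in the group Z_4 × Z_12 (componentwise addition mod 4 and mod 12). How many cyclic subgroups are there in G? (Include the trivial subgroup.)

20

Each element a generates a cyclic subgroup ⟨a⟩; distinct elements may generate the same one (a cyclic group of order d has φ(d) generators).
Cyclic subgroups by order — order 1: 1; order 2: 3; order 3: 1; order 4: 6; order 6: 3; order 12: 6.
Total: 20.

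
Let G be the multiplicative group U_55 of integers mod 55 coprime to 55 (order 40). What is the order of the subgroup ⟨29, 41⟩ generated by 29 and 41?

20

|⟨29⟩| = 10 and |⟨41⟩| = 10, so |H| is a multiple of lcm(10, 10) = 10 and divides |G| = 40.
Closing under the operation: H = {1, 4, 6, 9, 14, 16, 19, 21, 24, 26, 29, 31, 34, 36, 39, 41, 46, 49, 51, 54}, so |H| = 20.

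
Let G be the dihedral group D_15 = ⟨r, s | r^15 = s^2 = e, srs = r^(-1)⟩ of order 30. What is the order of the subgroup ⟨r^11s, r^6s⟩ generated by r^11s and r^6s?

6

|⟨r^11s⟩| = 2 and |⟨r^6s⟩| = 2, so |H| is a multiple of lcm(2, 2) = 2 and divides |G| = 30.
Closing under the operation: H = {e, r^5, r^10, rs, r^6s, r^11s}, so |H| = 6.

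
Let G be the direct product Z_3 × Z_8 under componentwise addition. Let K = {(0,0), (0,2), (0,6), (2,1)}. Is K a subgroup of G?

No

(2,1) ∈ K but its inverse (1,7) ∉ K, so K is not a subgroup.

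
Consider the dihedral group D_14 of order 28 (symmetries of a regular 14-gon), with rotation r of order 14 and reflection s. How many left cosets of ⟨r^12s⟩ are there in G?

|⟨r^12s⟩| = 2 and |G| = 28.
By Lagrange, [G : H] = |G|/|H| = 28/2 = 14.

14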